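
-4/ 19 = -0.21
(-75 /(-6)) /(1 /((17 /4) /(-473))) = -425 /3784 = -0.11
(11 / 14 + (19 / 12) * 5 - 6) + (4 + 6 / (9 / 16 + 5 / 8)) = 18761 / 1596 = 11.76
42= 42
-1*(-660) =660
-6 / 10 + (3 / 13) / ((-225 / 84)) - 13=-4448 / 325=-13.69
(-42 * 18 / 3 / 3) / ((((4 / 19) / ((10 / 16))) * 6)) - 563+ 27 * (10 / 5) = -8809 / 16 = -550.56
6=6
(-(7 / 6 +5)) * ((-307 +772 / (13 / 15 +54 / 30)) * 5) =6475 / 12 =539.58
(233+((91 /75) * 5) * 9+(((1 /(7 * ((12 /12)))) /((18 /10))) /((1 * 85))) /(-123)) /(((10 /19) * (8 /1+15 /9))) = 3599208931 /63670950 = 56.53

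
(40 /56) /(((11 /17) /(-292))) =-24820 /77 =-322.34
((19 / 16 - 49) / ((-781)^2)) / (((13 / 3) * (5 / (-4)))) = 459 / 31717972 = 0.00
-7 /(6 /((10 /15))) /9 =-7 /81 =-0.09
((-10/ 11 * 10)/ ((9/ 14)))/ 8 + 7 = 518/ 99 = 5.23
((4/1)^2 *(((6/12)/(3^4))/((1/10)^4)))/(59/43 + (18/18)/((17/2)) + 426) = 11696000/5062419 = 2.31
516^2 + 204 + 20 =266480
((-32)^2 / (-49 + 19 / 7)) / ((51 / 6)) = -3584 / 1377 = -2.60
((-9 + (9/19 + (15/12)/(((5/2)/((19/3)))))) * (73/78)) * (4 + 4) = -6862/171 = -40.13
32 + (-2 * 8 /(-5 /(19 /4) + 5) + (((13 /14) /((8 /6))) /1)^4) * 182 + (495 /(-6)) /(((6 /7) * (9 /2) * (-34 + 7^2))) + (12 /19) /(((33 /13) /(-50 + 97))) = -64675269043177 /99100108800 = -652.63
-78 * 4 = -312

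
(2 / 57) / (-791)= -2 / 45087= -0.00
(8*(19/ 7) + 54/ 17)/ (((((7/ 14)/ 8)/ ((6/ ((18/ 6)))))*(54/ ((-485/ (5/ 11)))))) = -50567264/ 3213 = -15738.33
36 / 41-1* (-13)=569 / 41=13.88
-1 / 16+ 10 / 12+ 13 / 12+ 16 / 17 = 2.80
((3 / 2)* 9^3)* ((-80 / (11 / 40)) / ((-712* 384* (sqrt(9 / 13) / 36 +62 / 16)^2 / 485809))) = 465911731134731700 / 12375714719731 -1541423181776400* sqrt(13) / 12375714719731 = 37198.18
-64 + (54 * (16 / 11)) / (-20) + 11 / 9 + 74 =3611 / 495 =7.29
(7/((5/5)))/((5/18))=126/5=25.20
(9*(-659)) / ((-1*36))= 659 / 4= 164.75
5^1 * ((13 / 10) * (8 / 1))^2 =2704 / 5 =540.80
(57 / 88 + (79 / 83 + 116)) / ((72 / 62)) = 26627357 / 262944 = 101.27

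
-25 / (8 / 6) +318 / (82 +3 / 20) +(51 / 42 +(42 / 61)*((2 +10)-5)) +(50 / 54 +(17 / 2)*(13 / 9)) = 6231079 / 1429596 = 4.36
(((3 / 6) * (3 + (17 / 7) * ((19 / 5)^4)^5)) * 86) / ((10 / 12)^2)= 989217741511879640284119433416 / 16689300537109375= 59272570429917.75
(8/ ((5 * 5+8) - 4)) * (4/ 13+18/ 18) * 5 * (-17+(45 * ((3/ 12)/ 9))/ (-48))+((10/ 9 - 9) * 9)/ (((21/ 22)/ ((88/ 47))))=-168661627/ 992264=-169.98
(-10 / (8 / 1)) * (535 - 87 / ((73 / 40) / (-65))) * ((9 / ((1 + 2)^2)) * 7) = -9283925 / 292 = -31794.26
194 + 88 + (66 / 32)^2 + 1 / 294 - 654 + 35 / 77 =-152039663 / 413952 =-367.29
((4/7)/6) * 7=2/3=0.67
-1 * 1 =-1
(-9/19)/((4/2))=-9/38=-0.24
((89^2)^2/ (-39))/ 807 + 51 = -61137118/ 31473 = -1942.53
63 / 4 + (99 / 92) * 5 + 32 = 1222 / 23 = 53.13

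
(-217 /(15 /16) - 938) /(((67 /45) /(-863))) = 45416238 /67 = 677854.30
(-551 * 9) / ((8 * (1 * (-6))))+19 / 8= 105.69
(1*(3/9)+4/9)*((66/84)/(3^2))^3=1331/2571912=0.00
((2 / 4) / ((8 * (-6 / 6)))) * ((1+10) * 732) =-2013 / 4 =-503.25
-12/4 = -3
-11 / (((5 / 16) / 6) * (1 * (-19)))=1056 / 95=11.12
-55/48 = -1.15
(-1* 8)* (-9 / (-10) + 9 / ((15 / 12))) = -324 / 5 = -64.80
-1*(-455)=455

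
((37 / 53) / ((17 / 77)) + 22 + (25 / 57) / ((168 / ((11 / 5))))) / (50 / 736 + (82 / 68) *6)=9988764346 / 2898555849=3.45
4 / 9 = 0.44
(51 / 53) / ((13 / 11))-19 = -12530 / 689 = -18.19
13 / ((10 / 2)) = 13 / 5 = 2.60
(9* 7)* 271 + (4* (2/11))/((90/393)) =2817569/165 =17076.18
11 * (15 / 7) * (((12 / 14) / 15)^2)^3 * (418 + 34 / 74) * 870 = 5689816704 / 19044431875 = 0.30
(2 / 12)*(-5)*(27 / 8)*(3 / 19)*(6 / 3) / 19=-135 / 2888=-0.05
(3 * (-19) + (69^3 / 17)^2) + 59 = 107918163659 / 289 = 373419251.42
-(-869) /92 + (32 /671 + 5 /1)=894703 /61732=14.49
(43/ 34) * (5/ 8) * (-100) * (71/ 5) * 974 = -37170275/ 34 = -1093243.38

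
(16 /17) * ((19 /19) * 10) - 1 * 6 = 58 /17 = 3.41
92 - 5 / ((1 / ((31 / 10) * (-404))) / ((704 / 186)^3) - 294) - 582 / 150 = 5707225312661117 / 64754017860975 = 88.14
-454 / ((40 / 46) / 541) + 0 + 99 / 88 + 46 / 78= -440628841 / 1560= -282454.39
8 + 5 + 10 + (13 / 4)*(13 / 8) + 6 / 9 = 2779 / 96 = 28.95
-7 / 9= -0.78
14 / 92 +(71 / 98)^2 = 149557 / 220892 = 0.68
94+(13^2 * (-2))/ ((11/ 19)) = -5388/ 11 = -489.82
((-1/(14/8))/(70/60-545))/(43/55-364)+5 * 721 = 548314079055/152098219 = 3605.00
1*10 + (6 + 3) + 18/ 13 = 265/ 13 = 20.38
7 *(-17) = -119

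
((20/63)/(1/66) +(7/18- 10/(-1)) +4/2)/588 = 4201/74088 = 0.06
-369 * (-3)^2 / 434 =-7.65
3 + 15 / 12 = 17 / 4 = 4.25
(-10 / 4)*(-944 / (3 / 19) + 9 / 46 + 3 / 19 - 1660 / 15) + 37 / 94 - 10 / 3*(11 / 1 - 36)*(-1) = 1243801563 / 82156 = 15139.51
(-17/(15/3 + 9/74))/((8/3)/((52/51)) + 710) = -8177/1755528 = -0.00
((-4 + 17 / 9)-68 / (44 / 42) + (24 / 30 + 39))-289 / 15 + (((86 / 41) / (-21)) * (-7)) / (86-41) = -2829407 / 60885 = -46.47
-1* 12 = -12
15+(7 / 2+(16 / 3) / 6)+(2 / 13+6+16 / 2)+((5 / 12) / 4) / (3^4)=1695449 / 50544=33.54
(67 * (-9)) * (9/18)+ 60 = -483/2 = -241.50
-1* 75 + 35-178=-218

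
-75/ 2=-37.50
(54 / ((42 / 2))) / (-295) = -18 / 2065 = -0.01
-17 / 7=-2.43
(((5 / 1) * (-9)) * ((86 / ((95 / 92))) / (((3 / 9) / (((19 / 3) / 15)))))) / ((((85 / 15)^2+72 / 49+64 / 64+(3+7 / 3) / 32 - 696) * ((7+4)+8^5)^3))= 20935152 / 102705390205528466375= 0.00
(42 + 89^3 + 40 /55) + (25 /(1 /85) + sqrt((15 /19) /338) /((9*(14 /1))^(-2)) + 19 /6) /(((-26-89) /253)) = 231108821 /330-87318*sqrt(570) /1235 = 698641.75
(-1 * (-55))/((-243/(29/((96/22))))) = -17545/11664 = -1.50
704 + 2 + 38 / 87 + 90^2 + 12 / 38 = 14557562 / 1653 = 8806.75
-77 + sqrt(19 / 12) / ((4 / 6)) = -77 + sqrt(57) / 4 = -75.11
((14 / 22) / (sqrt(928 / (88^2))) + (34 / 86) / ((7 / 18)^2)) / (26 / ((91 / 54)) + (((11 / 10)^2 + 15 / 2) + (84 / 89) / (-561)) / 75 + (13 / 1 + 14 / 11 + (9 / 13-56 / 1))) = -8937790290000 / 87151610427077-79511932500 * sqrt(58) / 8396666785333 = -0.17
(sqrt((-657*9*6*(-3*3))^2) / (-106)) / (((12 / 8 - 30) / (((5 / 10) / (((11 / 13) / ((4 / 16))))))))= 691821 / 44308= 15.61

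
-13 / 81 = -0.16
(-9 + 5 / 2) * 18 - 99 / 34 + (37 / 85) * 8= -19793 / 170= -116.43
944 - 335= 609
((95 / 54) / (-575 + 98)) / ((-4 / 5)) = 475 / 103032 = 0.00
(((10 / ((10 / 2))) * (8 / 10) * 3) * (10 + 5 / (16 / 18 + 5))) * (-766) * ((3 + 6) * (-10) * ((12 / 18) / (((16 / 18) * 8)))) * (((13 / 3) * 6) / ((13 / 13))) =463793850 / 53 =8750827.36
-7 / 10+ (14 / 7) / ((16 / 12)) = 4 / 5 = 0.80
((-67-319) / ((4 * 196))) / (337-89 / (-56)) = -193 / 132727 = -0.00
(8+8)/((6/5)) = 40/3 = 13.33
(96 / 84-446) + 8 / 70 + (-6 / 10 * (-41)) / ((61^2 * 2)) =-115841311 / 260470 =-444.74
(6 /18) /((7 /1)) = 1 /21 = 0.05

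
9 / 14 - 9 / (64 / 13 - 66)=2196 / 2779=0.79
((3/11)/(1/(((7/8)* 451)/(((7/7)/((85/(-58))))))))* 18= -2839.07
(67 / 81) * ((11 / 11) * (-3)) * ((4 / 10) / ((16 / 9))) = -67 / 120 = -0.56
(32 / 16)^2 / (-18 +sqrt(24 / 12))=-36 / 161 - 2 *sqrt(2) / 161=-0.24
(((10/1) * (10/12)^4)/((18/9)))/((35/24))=625/378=1.65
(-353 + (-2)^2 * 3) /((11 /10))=-310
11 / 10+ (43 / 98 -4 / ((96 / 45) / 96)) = -43723 / 245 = -178.46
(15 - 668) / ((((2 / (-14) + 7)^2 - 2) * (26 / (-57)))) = 1823829 / 57356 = 31.80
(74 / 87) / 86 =37 / 3741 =0.01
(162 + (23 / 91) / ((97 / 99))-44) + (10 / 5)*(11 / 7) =1071605 / 8827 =121.40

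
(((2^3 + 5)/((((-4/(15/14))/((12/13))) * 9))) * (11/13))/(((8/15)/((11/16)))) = -9075/23296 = -0.39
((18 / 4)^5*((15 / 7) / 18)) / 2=98415 / 896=109.84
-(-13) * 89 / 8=1157 / 8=144.62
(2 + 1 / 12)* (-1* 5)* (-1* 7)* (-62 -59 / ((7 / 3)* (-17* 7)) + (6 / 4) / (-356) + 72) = 744.35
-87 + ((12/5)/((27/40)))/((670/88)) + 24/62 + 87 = 0.85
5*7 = 35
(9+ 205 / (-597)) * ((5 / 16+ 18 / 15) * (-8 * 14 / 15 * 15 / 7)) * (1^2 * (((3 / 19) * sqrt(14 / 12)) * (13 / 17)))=-27.32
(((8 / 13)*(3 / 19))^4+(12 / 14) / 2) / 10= 2233723335 / 52109373134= 0.04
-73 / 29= -2.52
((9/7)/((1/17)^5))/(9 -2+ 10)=751689/7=107384.14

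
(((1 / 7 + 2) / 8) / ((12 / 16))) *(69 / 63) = 115 / 294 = 0.39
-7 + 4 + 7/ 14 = -5/ 2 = -2.50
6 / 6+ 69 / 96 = 1.72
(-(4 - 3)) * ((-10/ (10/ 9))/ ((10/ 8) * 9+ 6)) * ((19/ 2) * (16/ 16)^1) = 114/ 23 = 4.96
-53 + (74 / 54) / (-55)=-78742 / 1485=-53.02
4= 4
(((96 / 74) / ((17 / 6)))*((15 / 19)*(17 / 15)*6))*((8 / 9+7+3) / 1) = 18816 / 703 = 26.77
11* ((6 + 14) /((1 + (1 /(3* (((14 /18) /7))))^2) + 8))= 110 /9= 12.22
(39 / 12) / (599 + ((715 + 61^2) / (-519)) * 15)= 0.01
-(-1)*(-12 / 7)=-12 / 7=-1.71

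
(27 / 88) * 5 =135 / 88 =1.53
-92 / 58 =-46 / 29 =-1.59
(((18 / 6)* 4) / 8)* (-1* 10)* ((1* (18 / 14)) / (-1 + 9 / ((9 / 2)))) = -135 / 7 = -19.29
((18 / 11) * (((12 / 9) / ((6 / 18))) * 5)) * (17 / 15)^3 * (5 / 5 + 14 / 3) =668168 / 2475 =269.97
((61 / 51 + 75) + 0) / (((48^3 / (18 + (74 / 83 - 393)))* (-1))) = 60332093 / 234067968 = 0.26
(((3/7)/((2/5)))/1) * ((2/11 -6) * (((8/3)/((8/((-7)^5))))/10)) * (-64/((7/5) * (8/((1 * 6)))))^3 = -1548288000/11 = -140753454.55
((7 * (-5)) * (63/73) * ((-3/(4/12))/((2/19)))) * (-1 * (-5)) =1885275/146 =12912.84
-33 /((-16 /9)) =297 /16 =18.56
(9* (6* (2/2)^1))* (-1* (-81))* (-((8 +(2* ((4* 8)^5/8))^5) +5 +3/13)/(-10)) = 1180977535880029474454004329088452771172/65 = 18168885167385068837753910000000000000.00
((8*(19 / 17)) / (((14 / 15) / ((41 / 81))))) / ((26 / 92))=716680 / 41769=17.16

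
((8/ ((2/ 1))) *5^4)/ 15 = 500/ 3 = 166.67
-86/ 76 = -43/ 38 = -1.13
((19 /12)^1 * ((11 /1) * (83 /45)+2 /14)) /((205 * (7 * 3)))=30571 /4068225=0.01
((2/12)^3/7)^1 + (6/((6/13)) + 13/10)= 108113/7560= 14.30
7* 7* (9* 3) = 1323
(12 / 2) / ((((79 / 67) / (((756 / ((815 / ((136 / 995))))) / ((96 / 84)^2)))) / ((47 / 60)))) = 495769113 / 1281261500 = 0.39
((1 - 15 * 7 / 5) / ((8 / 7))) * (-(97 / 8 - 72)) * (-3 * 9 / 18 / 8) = 50295 / 256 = 196.46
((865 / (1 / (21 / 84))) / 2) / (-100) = -1.08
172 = 172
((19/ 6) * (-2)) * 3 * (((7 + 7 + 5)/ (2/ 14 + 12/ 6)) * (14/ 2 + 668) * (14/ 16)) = -796005/ 8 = -99500.62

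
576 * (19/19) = 576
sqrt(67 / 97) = sqrt(6499) / 97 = 0.83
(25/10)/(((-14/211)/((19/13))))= -20045/364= -55.07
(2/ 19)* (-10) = -20/ 19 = -1.05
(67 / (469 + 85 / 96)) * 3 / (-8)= -2412 / 45109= -0.05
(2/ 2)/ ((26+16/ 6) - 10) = 3/ 56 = 0.05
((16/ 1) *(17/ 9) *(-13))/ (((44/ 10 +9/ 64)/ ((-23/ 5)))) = 5204992/ 13077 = 398.03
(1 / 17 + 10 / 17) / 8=11 / 136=0.08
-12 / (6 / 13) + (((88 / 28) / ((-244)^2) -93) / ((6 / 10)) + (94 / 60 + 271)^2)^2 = 12081958279800201395346601 / 2198165717160000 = 5496381908.55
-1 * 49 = -49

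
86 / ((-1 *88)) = -43 / 44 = -0.98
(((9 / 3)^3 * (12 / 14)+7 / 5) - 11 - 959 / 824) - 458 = -12851709 / 28840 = -445.62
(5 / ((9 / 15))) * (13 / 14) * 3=325 / 14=23.21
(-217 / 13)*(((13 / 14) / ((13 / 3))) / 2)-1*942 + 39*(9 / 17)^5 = -942.17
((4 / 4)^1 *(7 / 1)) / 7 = 1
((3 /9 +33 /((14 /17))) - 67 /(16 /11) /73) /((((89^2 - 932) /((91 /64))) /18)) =0.15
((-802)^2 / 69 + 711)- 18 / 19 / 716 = 4708772305 / 469338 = 10032.80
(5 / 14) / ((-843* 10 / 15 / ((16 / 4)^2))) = -20 / 1967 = -0.01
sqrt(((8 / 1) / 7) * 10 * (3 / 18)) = 2 * sqrt(210) / 21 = 1.38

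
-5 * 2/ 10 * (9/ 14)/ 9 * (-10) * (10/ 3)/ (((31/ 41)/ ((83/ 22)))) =85075/ 7161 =11.88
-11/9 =-1.22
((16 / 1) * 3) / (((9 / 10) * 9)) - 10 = -110 / 27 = -4.07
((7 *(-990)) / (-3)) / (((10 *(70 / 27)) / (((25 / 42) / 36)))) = 165 / 112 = 1.47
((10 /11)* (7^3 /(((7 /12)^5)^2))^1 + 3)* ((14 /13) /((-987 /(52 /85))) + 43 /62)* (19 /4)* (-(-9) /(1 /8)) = 18171663529428864117 /1121908511185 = 16197099.27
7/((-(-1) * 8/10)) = 35/4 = 8.75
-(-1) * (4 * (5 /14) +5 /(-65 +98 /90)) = 27185 /20132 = 1.35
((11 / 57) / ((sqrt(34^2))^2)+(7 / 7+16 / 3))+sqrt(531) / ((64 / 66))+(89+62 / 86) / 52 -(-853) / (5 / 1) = 99* sqrt(59) / 32+10967759273 / 61389380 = 202.42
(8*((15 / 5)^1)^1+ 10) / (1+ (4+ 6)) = 34 / 11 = 3.09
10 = 10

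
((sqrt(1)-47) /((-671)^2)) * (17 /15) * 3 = -782 /2251205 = -0.00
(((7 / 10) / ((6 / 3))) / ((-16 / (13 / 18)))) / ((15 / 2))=-0.00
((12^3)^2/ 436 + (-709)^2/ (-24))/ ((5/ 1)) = -2819.29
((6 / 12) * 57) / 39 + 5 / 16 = 217 / 208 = 1.04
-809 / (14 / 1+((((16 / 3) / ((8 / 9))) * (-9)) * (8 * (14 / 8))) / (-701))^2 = -397543409 / 111724900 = -3.56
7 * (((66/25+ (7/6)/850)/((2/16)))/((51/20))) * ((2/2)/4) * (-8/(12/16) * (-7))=42245056/39015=1082.79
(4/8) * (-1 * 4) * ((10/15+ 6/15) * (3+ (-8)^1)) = 32/3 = 10.67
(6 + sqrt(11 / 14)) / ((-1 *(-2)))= sqrt(154) / 28 + 3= 3.44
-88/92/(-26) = 11/299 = 0.04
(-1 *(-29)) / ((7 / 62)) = 1798 / 7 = 256.86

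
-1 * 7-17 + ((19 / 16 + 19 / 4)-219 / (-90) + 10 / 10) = -3511 / 240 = -14.63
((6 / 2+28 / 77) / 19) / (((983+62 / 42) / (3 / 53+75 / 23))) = 1571094 / 2633567827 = 0.00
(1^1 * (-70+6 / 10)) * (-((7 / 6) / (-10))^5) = -5832029 / 3888000000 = -0.00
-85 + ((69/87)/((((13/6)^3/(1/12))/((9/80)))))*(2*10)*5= -10821895/127426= -84.93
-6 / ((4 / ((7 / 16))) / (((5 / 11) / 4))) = -0.07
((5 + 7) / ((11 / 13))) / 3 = 52 / 11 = 4.73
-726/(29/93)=-67518/29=-2328.21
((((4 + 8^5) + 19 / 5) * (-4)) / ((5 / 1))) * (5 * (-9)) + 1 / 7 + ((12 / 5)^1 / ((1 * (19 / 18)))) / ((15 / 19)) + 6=206489119 / 175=1179937.82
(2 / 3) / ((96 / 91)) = 91 / 144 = 0.63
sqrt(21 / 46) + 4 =sqrt(966) / 46 + 4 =4.68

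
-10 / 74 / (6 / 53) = -265 / 222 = -1.19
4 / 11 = 0.36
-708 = -708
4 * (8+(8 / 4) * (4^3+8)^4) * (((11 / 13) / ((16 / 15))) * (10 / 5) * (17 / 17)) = 341091300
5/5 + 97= 98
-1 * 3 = -3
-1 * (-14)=14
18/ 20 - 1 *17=-161/ 10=-16.10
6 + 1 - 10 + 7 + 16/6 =20/3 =6.67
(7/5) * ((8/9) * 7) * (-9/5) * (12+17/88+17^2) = -259749/55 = -4722.71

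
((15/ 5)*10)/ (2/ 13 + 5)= 5.82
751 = 751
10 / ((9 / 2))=20 / 9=2.22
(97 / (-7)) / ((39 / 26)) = -194 / 21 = -9.24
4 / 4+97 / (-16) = -5.06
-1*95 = -95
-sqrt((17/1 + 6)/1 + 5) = -5.29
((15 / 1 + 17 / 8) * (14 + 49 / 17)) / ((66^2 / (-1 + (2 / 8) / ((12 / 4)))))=-39319 / 646272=-0.06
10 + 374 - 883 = -499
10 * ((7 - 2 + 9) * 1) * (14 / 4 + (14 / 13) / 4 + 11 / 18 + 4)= 137270 / 117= 1173.25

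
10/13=0.77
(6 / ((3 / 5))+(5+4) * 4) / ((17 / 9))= 414 / 17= 24.35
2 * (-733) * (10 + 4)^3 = -4022704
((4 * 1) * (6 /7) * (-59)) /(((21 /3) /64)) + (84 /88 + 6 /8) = -3983781 /2156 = -1847.76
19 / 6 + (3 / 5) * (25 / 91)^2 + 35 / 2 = 514547 / 24843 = 20.71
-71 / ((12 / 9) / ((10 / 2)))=-1065 / 4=-266.25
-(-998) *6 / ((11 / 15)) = 89820 / 11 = 8165.45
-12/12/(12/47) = -47/12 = -3.92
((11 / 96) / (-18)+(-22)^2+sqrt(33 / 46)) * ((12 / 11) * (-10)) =-380155 / 72 -60 * sqrt(1518) / 253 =-5289.17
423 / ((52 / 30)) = 6345 / 26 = 244.04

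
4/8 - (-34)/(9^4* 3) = 19751/39366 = 0.50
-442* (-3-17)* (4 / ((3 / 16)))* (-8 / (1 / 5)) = -22630400 / 3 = -7543466.67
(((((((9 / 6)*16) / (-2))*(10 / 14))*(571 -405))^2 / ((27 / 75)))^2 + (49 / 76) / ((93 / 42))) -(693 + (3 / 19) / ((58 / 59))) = 1297016929573184397897 / 41011481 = 31625703289602.84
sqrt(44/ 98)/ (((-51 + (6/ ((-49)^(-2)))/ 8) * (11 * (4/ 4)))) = 4 * sqrt(22)/ 538923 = 0.00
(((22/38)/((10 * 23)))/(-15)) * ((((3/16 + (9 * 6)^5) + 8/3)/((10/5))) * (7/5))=-1697073939253/31464000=-53937.01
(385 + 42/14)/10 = 194/5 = 38.80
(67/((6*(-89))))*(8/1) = -268/267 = -1.00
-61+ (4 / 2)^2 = -57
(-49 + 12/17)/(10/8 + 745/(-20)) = 821/612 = 1.34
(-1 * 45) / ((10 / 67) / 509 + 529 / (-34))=52177590 / 18040147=2.89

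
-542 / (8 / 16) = -1084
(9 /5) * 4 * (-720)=-5184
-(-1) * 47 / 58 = 47 / 58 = 0.81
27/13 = 2.08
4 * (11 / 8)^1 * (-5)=-27.50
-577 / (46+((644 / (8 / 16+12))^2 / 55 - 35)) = -19834375 / 2037069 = -9.74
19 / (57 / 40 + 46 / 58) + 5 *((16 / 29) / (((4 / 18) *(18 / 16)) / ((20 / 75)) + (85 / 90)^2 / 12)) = 1657380680 / 146771639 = 11.29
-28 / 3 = -9.33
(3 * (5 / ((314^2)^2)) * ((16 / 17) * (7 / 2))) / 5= 0.00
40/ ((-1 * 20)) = -2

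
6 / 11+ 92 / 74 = 728 / 407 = 1.79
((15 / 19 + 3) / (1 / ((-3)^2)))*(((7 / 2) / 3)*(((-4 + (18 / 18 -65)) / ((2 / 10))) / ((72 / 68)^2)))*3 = -687820 / 19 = -36201.05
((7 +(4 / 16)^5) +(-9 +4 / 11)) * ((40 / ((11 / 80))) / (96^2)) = -460525 / 8921088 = -0.05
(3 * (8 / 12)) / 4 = 1 / 2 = 0.50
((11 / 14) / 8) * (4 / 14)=0.03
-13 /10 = -1.30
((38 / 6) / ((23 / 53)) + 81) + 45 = 9701 / 69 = 140.59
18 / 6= 3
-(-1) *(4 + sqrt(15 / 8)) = sqrt(30) / 4 + 4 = 5.37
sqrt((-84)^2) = 84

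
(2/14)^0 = 1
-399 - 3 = -402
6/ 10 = 3/ 5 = 0.60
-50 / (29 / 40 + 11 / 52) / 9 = -5.93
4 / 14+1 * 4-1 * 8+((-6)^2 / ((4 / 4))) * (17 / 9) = 450 / 7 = 64.29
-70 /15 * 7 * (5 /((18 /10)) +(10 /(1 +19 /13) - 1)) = -41209 /216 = -190.78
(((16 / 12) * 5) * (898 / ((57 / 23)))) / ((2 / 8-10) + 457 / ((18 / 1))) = 1652320 / 10697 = 154.47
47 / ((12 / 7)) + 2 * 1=353 / 12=29.42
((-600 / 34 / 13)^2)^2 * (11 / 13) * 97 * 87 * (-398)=-299262130200000000 / 31010762653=-9650266.70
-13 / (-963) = 13 / 963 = 0.01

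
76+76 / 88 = 1691 / 22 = 76.86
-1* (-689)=689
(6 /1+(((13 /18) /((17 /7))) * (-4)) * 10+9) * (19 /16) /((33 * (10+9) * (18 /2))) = 475 /727056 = 0.00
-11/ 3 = -3.67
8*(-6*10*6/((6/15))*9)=-64800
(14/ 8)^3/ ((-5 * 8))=-343/ 2560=-0.13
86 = 86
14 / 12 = 7 / 6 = 1.17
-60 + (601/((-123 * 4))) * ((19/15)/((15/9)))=-749419/12300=-60.93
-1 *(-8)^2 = -64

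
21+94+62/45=5237/45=116.38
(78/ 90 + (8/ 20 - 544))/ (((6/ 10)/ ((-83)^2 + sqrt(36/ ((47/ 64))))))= -56083349/ 9 - 130256*sqrt(47)/ 141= -6237816.49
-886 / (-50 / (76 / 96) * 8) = 8417 / 4800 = 1.75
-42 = -42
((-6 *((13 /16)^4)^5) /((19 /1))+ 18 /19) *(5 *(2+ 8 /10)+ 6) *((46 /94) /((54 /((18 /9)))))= 414893836932935773338168605 /1214517101530346834639192064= 0.34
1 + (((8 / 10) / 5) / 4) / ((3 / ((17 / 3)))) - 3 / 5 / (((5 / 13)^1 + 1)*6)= 301 / 300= 1.00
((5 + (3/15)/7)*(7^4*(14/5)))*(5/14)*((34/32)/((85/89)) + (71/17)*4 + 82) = 512196069/425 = 1205167.22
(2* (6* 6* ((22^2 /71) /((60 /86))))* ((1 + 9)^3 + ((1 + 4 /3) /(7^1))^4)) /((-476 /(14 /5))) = -4138.31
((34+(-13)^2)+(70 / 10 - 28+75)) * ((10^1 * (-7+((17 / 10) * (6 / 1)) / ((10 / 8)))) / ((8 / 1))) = 7453 / 20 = 372.65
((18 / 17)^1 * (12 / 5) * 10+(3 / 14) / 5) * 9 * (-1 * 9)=-2453571 / 1190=-2061.82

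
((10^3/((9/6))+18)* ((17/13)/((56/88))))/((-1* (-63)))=29546/1323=22.33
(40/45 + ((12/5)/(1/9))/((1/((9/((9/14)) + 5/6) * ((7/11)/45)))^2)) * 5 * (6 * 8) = 12018064/27225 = 441.43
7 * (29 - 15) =98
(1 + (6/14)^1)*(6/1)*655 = 39300/7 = 5614.29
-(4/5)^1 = -4/5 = -0.80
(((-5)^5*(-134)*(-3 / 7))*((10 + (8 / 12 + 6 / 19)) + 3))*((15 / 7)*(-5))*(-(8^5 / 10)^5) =-9456361793203356928730726400 / 931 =-10157209230078793693588320.00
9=9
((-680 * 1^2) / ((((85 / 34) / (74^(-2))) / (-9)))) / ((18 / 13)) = 442 / 1369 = 0.32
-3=-3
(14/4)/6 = 7/12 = 0.58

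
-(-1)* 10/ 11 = 10/ 11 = 0.91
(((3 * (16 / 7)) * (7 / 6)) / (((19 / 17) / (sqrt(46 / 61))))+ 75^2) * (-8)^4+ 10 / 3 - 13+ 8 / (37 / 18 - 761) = 557056 * sqrt(2806) / 1159+ 944247923399 / 40983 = 23065450.37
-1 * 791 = -791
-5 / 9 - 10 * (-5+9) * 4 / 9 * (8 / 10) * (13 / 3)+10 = -1409 / 27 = -52.19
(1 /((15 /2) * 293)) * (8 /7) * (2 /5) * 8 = 0.00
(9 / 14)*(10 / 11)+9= 738 / 77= 9.58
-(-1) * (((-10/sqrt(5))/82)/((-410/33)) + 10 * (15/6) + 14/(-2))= 33 * sqrt(5)/16810 + 18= 18.00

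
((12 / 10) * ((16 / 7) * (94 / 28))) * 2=18.42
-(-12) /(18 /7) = 14 /3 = 4.67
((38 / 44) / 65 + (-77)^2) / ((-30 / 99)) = -25435467 / 1300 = -19565.74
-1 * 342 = -342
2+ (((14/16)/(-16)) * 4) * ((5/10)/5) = 633/320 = 1.98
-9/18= -1/2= -0.50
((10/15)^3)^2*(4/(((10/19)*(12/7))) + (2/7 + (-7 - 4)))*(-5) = 42208/15309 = 2.76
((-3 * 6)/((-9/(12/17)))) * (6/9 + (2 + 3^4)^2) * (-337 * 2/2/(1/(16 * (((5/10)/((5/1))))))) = -445788992/85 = -5244576.38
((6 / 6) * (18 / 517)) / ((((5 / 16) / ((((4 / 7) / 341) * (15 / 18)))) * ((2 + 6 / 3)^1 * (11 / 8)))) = 384 / 13574869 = 0.00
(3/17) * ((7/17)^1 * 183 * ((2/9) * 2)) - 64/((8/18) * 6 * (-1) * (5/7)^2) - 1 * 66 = -94286/7225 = -13.05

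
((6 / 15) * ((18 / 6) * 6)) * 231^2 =1920996 / 5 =384199.20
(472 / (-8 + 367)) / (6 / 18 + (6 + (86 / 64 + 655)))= 45312 / 22838503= 0.00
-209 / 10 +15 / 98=-5083 / 245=-20.75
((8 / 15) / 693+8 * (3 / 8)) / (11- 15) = -31193 / 41580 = -0.75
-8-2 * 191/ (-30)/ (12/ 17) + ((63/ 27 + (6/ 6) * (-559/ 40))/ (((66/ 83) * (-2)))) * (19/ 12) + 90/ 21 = 25.91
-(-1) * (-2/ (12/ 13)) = -13/ 6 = -2.17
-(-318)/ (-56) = -159/ 28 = -5.68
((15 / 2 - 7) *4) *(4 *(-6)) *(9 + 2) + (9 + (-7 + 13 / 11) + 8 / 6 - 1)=-17308 / 33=-524.48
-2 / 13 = -0.15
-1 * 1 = -1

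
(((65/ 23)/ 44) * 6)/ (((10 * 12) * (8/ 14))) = 91/ 16192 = 0.01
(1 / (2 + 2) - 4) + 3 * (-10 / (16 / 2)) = -15 / 2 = -7.50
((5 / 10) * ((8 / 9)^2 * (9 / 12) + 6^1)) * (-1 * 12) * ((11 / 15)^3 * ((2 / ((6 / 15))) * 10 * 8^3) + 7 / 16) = -1940916361 / 4860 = -399365.51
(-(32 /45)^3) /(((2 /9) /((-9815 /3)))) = 32161792 /6075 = 5294.12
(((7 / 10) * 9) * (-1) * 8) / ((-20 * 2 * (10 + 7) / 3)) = 189 / 850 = 0.22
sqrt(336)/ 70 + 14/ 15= 2 * sqrt(21)/ 35 + 14/ 15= 1.20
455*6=2730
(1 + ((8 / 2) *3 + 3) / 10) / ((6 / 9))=15 / 4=3.75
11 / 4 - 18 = -61 / 4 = -15.25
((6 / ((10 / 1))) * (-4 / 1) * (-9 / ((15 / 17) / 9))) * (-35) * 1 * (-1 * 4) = 154224 / 5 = 30844.80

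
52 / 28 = 13 / 7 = 1.86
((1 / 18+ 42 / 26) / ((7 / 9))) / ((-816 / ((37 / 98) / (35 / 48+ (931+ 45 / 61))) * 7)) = -51911 / 340878796076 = -0.00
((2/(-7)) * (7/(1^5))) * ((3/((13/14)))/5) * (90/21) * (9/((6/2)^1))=-216/13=-16.62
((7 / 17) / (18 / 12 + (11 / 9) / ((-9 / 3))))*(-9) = -3402 / 1003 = -3.39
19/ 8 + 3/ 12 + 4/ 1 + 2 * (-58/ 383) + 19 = 77587/ 3064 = 25.32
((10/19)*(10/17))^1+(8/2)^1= 1392/323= 4.31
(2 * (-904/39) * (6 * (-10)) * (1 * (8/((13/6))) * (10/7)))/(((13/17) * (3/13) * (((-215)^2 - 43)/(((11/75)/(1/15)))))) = 108190720/27316653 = 3.96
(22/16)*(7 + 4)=121/8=15.12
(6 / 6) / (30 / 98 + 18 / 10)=0.47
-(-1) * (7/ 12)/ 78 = 7/ 936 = 0.01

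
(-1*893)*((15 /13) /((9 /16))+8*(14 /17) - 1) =-4523045 /663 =-6822.09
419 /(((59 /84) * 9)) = 66.28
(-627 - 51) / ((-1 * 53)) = 678 / 53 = 12.79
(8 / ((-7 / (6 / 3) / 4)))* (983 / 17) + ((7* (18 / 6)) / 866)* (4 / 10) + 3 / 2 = -271631057 / 515270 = -527.16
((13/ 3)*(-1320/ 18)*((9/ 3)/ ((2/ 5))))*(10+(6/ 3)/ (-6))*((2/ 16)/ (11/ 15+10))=-268.31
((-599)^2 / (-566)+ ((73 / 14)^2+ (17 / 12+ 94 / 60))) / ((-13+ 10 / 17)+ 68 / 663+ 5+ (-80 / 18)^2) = -374678127603 / 7722462965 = -48.52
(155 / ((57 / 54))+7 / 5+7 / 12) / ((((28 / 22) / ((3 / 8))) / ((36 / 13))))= 16796439 / 138320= 121.43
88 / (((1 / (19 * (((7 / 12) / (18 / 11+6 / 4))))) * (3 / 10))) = 643720 / 621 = 1036.59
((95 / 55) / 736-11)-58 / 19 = -2161271 / 153824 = -14.05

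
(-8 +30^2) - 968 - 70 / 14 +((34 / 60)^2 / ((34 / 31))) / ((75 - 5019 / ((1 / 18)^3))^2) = -124917913150092735673 / 1542196458643120200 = -81.00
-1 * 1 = -1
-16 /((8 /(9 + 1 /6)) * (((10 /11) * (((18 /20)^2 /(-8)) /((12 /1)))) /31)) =6001600 /81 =74093.83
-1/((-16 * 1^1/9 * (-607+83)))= -9/8384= -0.00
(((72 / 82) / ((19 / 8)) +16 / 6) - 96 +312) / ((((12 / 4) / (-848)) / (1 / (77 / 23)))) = -9983863552 / 539847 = -18493.88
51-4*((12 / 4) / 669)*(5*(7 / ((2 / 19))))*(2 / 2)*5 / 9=95707 / 2007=47.69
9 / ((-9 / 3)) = -3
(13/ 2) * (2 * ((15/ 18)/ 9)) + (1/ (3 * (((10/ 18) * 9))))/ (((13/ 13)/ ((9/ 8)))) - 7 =-6179/ 1080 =-5.72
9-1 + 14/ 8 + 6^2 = 183/ 4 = 45.75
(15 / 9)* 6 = 10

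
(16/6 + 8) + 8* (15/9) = 24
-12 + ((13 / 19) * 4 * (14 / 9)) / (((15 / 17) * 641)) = -11.99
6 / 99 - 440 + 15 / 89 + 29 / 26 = -438.66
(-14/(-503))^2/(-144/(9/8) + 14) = -98/14421513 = -0.00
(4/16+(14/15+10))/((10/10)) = 671/60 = 11.18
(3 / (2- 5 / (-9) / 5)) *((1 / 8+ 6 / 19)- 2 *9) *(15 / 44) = -1080945 / 127072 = -8.51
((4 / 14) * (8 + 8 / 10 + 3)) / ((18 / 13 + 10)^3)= 129623 / 56731360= 0.00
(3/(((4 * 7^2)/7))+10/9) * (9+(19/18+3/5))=12.98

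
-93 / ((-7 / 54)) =5022 / 7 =717.43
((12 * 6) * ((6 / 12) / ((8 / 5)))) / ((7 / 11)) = 495 / 14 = 35.36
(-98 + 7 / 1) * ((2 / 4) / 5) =-91 / 10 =-9.10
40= 40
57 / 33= 1.73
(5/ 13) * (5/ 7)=0.27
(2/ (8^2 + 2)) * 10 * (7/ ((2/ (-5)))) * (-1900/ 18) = 166250/ 297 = 559.76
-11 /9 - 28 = -263 /9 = -29.22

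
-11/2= -5.50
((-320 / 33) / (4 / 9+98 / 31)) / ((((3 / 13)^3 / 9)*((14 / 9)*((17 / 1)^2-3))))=-1886040 / 426041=-4.43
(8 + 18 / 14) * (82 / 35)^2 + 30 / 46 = 2036201 / 39445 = 51.62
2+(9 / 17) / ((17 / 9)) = 659 / 289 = 2.28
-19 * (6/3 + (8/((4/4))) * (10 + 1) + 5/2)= -3515/2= -1757.50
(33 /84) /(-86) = -11 /2408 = -0.00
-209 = -209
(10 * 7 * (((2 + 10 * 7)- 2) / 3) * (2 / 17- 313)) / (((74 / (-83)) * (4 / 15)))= 2704046625 / 1258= 2149480.62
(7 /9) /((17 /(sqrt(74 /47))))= 0.06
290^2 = 84100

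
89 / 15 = 5.93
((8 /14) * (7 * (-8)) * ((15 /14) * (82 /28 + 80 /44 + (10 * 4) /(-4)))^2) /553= -294516450 /160658113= -1.83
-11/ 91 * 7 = -11/ 13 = -0.85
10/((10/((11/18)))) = 0.61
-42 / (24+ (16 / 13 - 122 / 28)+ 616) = -2548 / 38637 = -0.07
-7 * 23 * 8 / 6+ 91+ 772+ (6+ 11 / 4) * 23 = 849.58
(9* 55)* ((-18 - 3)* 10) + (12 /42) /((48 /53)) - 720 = -17584507 /168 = -104669.68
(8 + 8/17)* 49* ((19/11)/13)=134064/2431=55.15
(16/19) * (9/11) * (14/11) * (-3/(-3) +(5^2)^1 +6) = 28.06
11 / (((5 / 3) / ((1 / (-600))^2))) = 11 / 600000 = 0.00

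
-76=-76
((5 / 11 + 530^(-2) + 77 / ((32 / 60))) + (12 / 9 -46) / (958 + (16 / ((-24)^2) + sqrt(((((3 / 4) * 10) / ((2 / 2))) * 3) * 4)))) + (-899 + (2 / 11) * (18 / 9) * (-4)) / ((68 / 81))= -115932298230989650931 / 124951639100624600 + 173664 * sqrt(10) / 1189374481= -927.82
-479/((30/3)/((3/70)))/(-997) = 1437/697900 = 0.00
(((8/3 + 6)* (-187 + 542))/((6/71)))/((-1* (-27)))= 327665/243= 1348.42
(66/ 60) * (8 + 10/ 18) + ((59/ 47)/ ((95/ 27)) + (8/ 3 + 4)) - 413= -6374393/ 16074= -396.57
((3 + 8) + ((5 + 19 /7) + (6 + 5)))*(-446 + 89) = -10608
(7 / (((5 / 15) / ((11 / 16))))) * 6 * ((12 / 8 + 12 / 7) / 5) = 891 / 16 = 55.69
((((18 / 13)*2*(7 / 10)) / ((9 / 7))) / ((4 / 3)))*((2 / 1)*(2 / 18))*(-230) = -2254 / 39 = -57.79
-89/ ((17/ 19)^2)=-32129/ 289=-111.17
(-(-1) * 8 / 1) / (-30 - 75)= -8 / 105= -0.08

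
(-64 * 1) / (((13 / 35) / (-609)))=1364160 / 13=104935.38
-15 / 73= -0.21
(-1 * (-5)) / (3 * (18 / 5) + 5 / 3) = 0.40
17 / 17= 1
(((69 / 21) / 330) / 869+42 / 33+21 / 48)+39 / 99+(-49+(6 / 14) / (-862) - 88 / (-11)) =-38.90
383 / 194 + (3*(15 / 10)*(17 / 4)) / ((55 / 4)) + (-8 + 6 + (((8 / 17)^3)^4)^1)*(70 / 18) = -123429089624287622753 / 27974606720586974415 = -4.41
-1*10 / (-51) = 0.20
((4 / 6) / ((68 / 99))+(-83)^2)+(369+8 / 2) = 246941 / 34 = 7262.97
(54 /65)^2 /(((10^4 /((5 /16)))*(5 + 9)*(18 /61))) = 4941 /946400000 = 0.00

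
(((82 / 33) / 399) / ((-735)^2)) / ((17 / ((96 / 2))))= 1312 / 40307807925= 0.00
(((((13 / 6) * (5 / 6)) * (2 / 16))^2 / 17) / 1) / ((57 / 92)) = 97175 / 20093184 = 0.00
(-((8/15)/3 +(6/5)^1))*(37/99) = -2294/4455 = -0.51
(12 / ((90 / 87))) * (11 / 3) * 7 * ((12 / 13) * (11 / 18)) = 98252 / 585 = 167.95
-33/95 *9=-297/95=-3.13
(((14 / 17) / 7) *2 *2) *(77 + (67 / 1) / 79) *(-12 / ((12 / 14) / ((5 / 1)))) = -3444000 / 1343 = -2564.41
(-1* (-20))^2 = 400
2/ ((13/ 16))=32/ 13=2.46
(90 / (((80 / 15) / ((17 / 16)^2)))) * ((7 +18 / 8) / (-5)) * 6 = -866133 / 4096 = -211.46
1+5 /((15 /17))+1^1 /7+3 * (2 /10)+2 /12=1591 /210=7.58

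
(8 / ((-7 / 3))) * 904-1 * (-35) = -21451 / 7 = -3064.43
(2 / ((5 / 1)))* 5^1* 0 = 0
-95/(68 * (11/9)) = -855/748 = -1.14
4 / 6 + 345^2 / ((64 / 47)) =16782653 / 192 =87409.65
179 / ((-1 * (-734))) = 179 / 734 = 0.24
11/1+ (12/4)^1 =14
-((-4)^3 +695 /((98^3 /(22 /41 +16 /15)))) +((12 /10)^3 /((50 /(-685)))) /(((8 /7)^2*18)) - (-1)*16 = 22861552580047 /289416540000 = 78.99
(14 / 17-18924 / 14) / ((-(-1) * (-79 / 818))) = 131498408 / 9401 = 13987.70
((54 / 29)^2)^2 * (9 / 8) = 9565938 / 707281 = 13.52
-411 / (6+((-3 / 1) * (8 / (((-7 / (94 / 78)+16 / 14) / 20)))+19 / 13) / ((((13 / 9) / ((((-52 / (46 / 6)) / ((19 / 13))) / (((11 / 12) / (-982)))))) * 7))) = -1415243291 / 176678139686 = -0.01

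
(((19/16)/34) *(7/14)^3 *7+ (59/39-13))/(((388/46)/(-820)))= 9168359935/8231808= 1113.77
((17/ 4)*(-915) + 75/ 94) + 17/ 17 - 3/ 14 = -5115511/ 1316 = -3887.17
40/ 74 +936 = 34652/ 37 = 936.54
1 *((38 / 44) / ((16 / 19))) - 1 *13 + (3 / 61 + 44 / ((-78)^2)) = -11.92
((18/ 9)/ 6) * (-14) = -14/ 3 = -4.67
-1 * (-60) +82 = 142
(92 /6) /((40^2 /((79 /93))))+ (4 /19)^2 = 4227137 /80575200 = 0.05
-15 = -15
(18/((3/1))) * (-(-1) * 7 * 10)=420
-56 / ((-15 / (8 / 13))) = 448 / 195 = 2.30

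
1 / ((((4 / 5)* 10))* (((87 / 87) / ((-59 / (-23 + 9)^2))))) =-59 / 1568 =-0.04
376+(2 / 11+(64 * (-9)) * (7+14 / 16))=-4159.82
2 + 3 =5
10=10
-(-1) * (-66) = -66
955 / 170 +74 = 2707 / 34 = 79.62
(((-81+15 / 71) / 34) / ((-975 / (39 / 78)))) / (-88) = -239 / 17260100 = -0.00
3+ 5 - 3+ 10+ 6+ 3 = 24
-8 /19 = -0.42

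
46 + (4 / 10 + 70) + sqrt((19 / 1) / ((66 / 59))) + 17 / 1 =sqrt(73986) / 66 + 667 / 5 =137.52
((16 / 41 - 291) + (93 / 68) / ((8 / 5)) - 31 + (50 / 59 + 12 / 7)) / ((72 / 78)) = -38103695695 / 110538624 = -344.71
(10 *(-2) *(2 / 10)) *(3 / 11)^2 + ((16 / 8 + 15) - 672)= -79291 / 121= -655.30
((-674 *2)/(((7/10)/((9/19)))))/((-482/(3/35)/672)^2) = -13.03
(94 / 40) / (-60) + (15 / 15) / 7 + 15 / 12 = 11371 / 8400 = 1.35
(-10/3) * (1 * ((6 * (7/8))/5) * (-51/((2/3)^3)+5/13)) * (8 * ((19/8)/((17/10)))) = 11877565/1768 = 6718.08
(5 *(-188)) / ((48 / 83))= -19505 / 12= -1625.42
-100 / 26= -50 / 13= -3.85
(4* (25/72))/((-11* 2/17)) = -425/396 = -1.07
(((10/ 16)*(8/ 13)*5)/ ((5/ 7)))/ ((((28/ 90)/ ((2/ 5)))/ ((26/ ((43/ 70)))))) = 6300/ 43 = 146.51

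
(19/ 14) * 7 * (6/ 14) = 57/ 14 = 4.07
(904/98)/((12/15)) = 565/49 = 11.53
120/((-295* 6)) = -0.07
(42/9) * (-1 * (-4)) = 18.67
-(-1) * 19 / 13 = 19 / 13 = 1.46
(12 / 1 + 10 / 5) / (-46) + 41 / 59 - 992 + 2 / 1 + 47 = -1279121 / 1357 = -942.61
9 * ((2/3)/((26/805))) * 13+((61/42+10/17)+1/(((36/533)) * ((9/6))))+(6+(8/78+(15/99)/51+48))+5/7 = 162893365/65637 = 2481.73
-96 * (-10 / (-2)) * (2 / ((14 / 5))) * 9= -21600 / 7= -3085.71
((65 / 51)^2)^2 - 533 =-3588001508 / 6765201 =-530.36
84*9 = 756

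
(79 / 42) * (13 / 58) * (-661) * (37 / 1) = -25117339 / 2436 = -10310.89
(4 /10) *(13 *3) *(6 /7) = 468 /35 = 13.37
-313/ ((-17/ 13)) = 4069/ 17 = 239.35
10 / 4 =2.50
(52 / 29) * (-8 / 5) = -416 / 145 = -2.87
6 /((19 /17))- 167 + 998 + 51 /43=684282 /817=837.55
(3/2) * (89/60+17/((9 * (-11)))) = 2597/1320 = 1.97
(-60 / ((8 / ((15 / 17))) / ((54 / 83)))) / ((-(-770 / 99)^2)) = 19683 / 276556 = 0.07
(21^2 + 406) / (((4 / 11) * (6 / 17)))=158389 / 24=6599.54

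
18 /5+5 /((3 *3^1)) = 4.16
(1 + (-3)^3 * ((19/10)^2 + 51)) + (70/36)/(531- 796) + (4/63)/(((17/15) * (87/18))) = -242551174919/164612700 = -1473.47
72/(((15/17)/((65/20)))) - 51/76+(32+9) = 116101/380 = 305.53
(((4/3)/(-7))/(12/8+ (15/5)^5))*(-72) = 64/1141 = 0.06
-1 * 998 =-998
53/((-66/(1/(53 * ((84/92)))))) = -0.02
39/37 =1.05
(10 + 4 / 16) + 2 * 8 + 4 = 121 / 4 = 30.25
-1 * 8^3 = -512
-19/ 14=-1.36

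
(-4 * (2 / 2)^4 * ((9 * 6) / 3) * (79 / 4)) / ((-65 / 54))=76788 / 65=1181.35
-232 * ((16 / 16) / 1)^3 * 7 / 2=-812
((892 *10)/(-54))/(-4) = 1115/27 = 41.30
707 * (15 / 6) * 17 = 60095 / 2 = 30047.50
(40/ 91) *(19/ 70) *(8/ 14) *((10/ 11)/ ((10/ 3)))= 912/ 49049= 0.02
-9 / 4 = -2.25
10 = 10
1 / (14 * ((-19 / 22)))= -11 / 133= -0.08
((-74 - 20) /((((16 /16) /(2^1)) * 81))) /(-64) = 47 /1296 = 0.04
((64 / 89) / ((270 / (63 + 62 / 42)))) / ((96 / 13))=0.02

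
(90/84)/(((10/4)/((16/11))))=48/77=0.62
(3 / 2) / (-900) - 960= -576001 / 600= -960.00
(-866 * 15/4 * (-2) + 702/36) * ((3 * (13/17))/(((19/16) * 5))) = 4065048/1615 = 2517.06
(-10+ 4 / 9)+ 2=-68 / 9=-7.56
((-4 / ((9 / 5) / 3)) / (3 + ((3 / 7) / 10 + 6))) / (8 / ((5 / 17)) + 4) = -1750 / 74061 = -0.02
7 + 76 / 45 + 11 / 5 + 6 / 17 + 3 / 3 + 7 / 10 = 19801 / 1530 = 12.94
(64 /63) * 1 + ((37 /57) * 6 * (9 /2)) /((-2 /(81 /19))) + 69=32.66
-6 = -6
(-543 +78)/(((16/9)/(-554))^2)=-2889997785/64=-45156215.39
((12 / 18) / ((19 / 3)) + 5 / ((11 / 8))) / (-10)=-391 / 1045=-0.37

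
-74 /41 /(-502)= 37 /10291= 0.00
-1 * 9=-9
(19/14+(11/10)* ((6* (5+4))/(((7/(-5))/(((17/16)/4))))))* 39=-173199/448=-386.60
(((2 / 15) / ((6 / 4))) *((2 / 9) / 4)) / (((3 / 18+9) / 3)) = 4 / 2475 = 0.00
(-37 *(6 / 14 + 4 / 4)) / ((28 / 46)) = -4255 / 49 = -86.84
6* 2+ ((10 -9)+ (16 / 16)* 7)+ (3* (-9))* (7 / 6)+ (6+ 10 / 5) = -7 / 2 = -3.50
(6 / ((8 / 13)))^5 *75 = 6766814925 / 1024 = 6608217.70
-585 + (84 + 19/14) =-499.64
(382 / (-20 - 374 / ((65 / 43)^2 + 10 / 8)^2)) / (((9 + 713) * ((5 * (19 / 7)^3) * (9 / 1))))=-0.00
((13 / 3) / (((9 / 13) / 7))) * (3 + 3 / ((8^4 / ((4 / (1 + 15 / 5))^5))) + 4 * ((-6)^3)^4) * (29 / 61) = 407846210911647235 / 2248704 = 181369451431.42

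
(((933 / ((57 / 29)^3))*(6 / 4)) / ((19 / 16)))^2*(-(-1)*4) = 14728168046192896 / 152852067369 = 96355.70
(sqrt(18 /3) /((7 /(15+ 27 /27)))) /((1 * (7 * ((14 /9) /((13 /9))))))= 104 * sqrt(6) /343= 0.74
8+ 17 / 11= 105 / 11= 9.55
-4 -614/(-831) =-2710/831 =-3.26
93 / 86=1.08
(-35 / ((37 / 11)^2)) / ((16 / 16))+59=76536 / 1369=55.91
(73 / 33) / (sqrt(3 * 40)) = 73 * sqrt(30) / 1980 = 0.20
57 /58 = 0.98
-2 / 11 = -0.18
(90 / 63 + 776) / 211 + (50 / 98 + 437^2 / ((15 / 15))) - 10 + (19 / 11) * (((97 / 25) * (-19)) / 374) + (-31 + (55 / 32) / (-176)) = 51975797853094897 / 272221734400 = 190931.84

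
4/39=0.10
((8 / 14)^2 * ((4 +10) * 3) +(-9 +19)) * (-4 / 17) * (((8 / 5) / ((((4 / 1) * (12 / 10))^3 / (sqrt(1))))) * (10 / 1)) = -10375 / 12852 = -0.81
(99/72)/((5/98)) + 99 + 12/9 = 7637/60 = 127.28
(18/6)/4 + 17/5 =83/20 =4.15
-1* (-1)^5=1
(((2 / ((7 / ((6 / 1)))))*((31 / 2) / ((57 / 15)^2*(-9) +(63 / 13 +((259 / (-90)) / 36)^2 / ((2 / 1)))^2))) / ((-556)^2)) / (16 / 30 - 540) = 3247513506993600000 / 2169555139092780615627123071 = 0.00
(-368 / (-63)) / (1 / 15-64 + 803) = 40 / 5061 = 0.01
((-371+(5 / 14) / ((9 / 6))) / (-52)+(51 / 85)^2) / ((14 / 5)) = 102239 / 38220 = 2.68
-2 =-2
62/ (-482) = -31/ 241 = -0.13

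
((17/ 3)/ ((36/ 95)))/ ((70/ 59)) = 19057/ 1512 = 12.60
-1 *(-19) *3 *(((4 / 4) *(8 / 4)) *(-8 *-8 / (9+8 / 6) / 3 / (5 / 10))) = 14592 / 31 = 470.71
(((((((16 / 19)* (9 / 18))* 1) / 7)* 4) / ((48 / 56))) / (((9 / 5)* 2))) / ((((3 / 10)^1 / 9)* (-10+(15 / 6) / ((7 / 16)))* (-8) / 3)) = 35 / 171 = 0.20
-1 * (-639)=639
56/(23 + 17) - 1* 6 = -4.60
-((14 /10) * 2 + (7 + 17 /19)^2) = -117554 /1805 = -65.13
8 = 8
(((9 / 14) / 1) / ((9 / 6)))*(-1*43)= -129 / 7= -18.43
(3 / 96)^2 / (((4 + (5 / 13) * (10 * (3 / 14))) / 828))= 18837 / 112384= 0.17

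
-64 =-64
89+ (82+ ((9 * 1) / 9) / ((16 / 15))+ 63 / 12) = 177.19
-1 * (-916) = 916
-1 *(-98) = 98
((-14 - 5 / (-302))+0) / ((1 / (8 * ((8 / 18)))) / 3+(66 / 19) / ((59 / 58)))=-75743728 / 19004709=-3.99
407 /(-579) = -407 /579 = -0.70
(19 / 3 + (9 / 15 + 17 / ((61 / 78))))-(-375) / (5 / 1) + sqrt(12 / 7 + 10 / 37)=105.08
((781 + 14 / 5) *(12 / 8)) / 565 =11757 / 5650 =2.08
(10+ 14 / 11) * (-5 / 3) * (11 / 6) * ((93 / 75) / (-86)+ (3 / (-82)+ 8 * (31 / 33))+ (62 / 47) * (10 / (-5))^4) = -121091626624 / 123048585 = -984.10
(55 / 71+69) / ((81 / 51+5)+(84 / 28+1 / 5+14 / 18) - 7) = 1894905 / 96844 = 19.57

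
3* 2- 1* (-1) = 7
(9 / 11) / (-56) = -9 / 616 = -0.01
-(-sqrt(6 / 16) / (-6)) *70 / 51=-35 *sqrt(6) / 612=-0.14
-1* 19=-19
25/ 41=0.61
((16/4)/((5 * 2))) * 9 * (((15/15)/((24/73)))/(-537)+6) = 15451/716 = 21.58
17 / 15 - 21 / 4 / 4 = -43 / 240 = -0.18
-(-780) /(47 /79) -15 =60915 /47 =1296.06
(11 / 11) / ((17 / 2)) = 2 / 17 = 0.12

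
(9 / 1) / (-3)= -3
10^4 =10000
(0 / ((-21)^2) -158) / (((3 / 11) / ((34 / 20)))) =-14773 / 15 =-984.87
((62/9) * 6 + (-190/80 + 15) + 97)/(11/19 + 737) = 68837/336336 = 0.20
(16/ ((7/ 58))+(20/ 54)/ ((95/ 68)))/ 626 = 238508/ 1123983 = 0.21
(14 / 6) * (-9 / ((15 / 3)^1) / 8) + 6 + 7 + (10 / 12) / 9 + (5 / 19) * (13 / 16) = 524549 / 41040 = 12.78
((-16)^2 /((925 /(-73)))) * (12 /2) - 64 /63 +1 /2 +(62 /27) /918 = -19536822931 /160489350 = -121.73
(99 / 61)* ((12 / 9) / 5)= 132 / 305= 0.43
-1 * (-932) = 932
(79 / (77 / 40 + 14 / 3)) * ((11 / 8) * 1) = 13035 / 791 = 16.48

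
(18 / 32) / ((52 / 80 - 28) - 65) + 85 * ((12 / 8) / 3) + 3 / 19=5987119 / 140372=42.65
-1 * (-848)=848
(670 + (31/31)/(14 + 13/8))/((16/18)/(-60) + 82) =1130733/138350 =8.17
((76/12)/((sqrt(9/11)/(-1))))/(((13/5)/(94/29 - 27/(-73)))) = -726275 * sqrt(11)/247689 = -9.73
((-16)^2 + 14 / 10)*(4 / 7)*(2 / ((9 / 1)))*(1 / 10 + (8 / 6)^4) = 1510652 / 14175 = 106.57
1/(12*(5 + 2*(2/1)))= 0.01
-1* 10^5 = -100000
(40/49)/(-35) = -8/343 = -0.02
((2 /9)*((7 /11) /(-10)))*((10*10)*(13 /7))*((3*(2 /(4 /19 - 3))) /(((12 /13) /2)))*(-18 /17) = -128440 /9911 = -12.96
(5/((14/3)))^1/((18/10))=25/42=0.60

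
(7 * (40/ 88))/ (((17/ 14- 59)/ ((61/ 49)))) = -610/ 8899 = -0.07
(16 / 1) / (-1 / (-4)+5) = 64 / 21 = 3.05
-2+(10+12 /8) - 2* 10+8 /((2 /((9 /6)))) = -9 /2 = -4.50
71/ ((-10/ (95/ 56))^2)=25631/ 12544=2.04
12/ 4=3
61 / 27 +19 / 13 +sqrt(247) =1306 / 351 +sqrt(247) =19.44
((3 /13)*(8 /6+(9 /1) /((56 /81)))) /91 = 2411 /66248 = 0.04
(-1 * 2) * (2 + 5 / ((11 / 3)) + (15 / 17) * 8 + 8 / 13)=-53666 / 2431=-22.08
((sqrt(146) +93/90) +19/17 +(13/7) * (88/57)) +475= sqrt(146) +32559631/67830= 492.10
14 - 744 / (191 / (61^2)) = -2765750 / 191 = -14480.37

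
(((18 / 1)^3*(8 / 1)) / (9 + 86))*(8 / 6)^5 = 2069.56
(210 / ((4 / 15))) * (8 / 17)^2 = 50400 / 289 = 174.39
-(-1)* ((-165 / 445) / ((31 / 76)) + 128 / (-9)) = -375724 / 24831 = -15.13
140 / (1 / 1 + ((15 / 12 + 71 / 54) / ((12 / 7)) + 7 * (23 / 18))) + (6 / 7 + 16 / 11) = 16610086 / 1141679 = 14.55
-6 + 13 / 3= -5 / 3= -1.67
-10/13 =-0.77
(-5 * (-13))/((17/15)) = 975/17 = 57.35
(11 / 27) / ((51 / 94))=1034 / 1377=0.75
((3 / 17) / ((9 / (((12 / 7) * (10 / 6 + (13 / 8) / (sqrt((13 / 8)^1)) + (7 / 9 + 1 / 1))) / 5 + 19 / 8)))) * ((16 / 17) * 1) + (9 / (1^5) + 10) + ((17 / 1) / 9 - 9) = 16 * sqrt(26) / 10115 + 1088279 / 91035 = 11.96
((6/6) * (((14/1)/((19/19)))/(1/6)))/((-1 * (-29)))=84/29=2.90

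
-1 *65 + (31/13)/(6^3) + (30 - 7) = -41.99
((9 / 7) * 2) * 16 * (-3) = -864 / 7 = -123.43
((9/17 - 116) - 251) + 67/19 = -117231/323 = -362.94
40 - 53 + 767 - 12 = 742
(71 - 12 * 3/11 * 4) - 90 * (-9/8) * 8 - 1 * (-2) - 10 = 9459/11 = 859.91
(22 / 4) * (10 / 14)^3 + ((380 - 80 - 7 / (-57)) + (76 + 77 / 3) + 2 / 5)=26341313 / 65170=404.19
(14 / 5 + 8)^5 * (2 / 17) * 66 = 1140890.04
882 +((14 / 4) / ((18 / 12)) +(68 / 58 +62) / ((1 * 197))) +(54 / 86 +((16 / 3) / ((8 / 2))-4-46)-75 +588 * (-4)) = -1172076985 / 736977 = -1590.38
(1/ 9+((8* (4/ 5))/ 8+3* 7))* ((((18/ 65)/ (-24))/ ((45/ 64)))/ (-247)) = 15776/ 10837125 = 0.00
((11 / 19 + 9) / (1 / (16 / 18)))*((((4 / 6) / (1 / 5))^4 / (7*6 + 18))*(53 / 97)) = 38584000 / 4030641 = 9.57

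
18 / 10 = 1.80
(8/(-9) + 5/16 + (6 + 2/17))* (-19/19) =-13565/2448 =-5.54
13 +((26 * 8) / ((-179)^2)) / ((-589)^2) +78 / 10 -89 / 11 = 7769871348379 / 611363266855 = 12.71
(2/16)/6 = 1/48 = 0.02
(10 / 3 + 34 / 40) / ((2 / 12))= 251 / 10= 25.10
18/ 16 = 9/ 8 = 1.12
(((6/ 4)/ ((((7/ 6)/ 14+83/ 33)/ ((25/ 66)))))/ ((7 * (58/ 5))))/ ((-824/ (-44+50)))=-1125/ 57374296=-0.00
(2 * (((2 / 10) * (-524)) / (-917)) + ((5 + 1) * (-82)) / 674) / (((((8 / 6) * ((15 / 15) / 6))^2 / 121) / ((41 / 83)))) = -606.88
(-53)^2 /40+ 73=5729 /40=143.22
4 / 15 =0.27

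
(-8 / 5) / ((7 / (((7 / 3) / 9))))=-8 / 135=-0.06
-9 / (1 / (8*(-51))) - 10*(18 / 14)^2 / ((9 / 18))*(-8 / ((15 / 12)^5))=115109208 / 30625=3758.67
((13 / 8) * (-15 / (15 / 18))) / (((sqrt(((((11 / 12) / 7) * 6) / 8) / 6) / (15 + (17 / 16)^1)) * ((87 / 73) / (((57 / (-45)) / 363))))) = 4633967 * sqrt(462) / 9263760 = 10.75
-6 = -6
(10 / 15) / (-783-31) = -1 / 1221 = -0.00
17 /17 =1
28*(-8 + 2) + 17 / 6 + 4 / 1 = -967 / 6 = -161.17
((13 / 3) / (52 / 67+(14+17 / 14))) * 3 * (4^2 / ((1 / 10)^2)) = 19510400 / 14999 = 1300.78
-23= -23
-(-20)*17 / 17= 20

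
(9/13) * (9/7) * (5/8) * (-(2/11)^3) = -405/121121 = -0.00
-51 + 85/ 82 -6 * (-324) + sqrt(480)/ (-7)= 155311/ 82 -4 * sqrt(30)/ 7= 1890.91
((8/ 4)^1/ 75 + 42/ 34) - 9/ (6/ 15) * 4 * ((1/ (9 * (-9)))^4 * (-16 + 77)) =1.26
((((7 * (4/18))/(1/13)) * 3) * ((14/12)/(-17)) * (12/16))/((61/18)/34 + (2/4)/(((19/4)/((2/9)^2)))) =-326781/10975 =-29.78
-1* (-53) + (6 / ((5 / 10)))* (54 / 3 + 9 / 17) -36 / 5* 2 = 22181 / 85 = 260.95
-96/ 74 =-48/ 37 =-1.30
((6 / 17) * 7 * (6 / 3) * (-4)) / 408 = -14 / 289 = -0.05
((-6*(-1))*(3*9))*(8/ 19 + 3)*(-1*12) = -6650.53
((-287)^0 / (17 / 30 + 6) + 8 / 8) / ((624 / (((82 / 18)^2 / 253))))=381587 / 2519163504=0.00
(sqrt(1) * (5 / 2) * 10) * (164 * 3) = 12300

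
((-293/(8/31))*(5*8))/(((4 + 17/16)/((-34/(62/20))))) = 7969600/81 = 98390.12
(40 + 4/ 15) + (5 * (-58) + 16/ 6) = -3706/ 15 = -247.07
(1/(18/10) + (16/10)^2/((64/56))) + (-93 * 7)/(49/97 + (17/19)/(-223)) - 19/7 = -13592610743/10464300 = -1298.95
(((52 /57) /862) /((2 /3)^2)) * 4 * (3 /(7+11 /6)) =1404 /434017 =0.00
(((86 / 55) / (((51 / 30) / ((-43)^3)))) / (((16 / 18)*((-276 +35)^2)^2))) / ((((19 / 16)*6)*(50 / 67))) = -1374358002 / 299642482480825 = -0.00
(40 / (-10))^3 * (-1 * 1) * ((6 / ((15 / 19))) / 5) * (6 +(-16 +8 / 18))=-209152 / 225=-929.56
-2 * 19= -38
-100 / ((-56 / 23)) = 575 / 14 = 41.07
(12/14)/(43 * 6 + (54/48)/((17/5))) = 272/81977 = 0.00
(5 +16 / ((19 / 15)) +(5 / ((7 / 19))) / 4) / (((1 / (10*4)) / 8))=894800 / 133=6727.82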